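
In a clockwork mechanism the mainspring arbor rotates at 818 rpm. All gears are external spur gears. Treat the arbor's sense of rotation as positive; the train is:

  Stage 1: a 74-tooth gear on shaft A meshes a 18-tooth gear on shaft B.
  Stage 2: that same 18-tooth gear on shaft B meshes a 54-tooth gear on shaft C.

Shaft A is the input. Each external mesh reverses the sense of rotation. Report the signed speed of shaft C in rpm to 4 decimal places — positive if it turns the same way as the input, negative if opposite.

Stage 1 [74T→18T]: ω = 818.0000×74/18 = 3362.8889 rpm, dir flips to −; running = −3362.8889
Stage 2 [18T→54T]: ω = 3362.8889×18/54 = 1120.9630 rpm, dir flips to +; running = +1120.9630

+1120.9630 rpm (same as input, |ω| = 1120.9630 rpm)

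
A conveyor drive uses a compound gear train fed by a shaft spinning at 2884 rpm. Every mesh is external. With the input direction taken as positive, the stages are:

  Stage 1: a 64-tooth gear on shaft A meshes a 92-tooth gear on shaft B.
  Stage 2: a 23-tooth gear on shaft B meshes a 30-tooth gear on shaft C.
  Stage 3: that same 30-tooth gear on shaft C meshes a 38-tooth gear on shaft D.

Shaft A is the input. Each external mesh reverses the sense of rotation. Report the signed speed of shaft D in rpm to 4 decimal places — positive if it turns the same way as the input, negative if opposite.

-1214.3158 rpm (opposite to input, |ω| = 1214.3158 rpm)

Stage 1 [64T→92T]: ω = 2884.0000×64/92 = 2006.2609 rpm, dir flips to −; running = −2006.2609
Stage 2 [23T→30T]: ω = 2006.2609×23/30 = 1538.1333 rpm, dir flips to +; running = +1538.1333
Stage 3 [30T→38T]: ω = 1538.1333×30/38 = 1214.3158 rpm, dir flips to −; running = −1214.3158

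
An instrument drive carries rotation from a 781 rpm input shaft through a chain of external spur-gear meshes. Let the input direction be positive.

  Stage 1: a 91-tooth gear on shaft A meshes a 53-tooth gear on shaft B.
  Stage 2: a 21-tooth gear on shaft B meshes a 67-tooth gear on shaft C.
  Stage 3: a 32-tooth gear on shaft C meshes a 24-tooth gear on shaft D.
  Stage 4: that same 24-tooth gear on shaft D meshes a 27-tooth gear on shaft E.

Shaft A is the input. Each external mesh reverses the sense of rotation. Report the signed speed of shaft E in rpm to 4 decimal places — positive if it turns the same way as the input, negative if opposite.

+498.1352 rpm (same as input, |ω| = 498.1352 rpm)

Stage 1 [91T→53T]: ω = 781.0000×91/53 = 1340.9623 rpm, dir flips to −; running = −1340.9623
Stage 2 [21T→67T]: ω = 1340.9623×21/67 = 420.3016 rpm, dir flips to +; running = +420.3016
Stage 3 [32T→24T]: ω = 420.3016×32/24 = 560.4021 rpm, dir flips to −; running = −560.4021
Stage 4 [24T→27T]: ω = 560.4021×24/27 = 498.1352 rpm, dir flips to +; running = +498.1352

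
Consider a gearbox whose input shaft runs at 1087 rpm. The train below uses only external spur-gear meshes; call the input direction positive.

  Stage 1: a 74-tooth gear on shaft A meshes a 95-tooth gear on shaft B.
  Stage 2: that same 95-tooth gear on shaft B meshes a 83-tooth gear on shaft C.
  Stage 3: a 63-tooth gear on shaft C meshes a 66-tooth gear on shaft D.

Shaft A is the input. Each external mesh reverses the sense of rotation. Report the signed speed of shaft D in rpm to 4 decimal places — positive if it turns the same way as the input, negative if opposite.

Stage 1 [74T→95T]: ω = 1087.0000×74/95 = 846.7158 rpm, dir flips to −; running = −846.7158
Stage 2 [95T→83T]: ω = 846.7158×95/83 = 969.1325 rpm, dir flips to +; running = +969.1325
Stage 3 [63T→66T]: ω = 969.1325×63/66 = 925.0811 rpm, dir flips to −; running = −925.0811

-925.0811 rpm (opposite to input, |ω| = 925.0811 rpm)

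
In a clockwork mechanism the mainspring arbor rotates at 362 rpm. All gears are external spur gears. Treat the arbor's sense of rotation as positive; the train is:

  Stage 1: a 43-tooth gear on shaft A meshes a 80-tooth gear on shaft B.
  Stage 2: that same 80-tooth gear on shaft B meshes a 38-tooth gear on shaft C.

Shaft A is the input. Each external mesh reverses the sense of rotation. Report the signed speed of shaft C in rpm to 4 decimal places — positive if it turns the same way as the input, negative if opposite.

+409.6316 rpm (same as input, |ω| = 409.6316 rpm)

Stage 1 [43T→80T]: ω = 362.0000×43/80 = 194.5750 rpm, dir flips to −; running = −194.5750
Stage 2 [80T→38T]: ω = 194.5750×80/38 = 409.6316 rpm, dir flips to +; running = +409.6316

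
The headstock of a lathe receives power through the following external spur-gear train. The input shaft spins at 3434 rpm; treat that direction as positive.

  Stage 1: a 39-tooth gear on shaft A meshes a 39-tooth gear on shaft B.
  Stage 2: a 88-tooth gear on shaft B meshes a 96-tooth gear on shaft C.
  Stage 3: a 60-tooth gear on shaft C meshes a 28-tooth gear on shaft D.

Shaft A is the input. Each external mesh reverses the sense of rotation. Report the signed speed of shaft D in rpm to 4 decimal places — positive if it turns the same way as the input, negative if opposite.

Stage 1 [39T→39T]: ω = 3434.0000×39/39 = 3434.0000 rpm, dir flips to −; running = −3434.0000
Stage 2 [88T→96T]: ω = 3434.0000×88/96 = 3147.8333 rpm, dir flips to +; running = +3147.8333
Stage 3 [60T→28T]: ω = 3147.8333×60/28 = 6745.3571 rpm, dir flips to −; running = −6745.3571

-6745.3571 rpm (opposite to input, |ω| = 6745.3571 rpm)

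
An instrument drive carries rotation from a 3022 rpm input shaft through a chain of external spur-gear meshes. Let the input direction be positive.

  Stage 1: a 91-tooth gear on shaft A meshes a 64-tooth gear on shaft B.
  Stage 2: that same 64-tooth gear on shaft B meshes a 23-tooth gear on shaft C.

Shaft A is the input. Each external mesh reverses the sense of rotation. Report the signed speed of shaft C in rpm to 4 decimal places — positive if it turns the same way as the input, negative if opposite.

+11956.6087 rpm (same as input, |ω| = 11956.6087 rpm)

Stage 1 [91T→64T]: ω = 3022.0000×91/64 = 4296.9062 rpm, dir flips to −; running = −4296.9062
Stage 2 [64T→23T]: ω = 4296.9062×64/23 = 11956.6087 rpm, dir flips to +; running = +11956.6087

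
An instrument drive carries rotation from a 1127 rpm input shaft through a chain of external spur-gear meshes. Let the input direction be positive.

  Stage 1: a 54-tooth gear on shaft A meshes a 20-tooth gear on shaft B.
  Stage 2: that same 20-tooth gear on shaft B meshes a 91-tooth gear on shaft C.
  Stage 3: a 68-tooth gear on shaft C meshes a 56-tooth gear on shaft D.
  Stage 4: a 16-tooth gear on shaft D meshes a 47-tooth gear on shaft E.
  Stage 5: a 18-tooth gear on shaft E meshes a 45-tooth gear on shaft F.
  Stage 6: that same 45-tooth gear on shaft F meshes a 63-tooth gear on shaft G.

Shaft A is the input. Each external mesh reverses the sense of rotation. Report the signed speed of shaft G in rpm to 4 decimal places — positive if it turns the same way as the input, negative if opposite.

+78.9862 rpm (same as input, |ω| = 78.9862 rpm)

Stage 1 [54T→20T]: ω = 1127.0000×54/20 = 3042.9000 rpm, dir flips to −; running = −3042.9000
Stage 2 [20T→91T]: ω = 3042.9000×20/91 = 668.7692 rpm, dir flips to +; running = +668.7692
Stage 3 [68T→56T]: ω = 668.7692×68/56 = 812.0769 rpm, dir flips to −; running = −812.0769
Stage 4 [16T→47T]: ω = 812.0769×16/47 = 276.4517 rpm, dir flips to +; running = +276.4517
Stage 5 [18T→45T]: ω = 276.4517×18/45 = 110.5807 rpm, dir flips to −; running = −110.5807
Stage 6 [45T→63T]: ω = 110.5807×45/63 = 78.9862 rpm, dir flips to +; running = +78.9862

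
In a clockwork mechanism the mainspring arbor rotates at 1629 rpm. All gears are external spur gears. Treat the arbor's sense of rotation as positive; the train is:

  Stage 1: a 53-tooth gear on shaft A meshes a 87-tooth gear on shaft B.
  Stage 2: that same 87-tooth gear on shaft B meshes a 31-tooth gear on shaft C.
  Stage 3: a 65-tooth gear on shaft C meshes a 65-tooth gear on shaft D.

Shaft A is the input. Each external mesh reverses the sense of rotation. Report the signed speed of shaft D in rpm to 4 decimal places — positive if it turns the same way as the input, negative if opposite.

Stage 1 [53T→87T]: ω = 1629.0000×53/87 = 992.3793 rpm, dir flips to −; running = −992.3793
Stage 2 [87T→31T]: ω = 992.3793×87/31 = 2785.0645 rpm, dir flips to +; running = +2785.0645
Stage 3 [65T→65T]: ω = 2785.0645×65/65 = 2785.0645 rpm, dir flips to −; running = −2785.0645

-2785.0645 rpm (opposite to input, |ω| = 2785.0645 rpm)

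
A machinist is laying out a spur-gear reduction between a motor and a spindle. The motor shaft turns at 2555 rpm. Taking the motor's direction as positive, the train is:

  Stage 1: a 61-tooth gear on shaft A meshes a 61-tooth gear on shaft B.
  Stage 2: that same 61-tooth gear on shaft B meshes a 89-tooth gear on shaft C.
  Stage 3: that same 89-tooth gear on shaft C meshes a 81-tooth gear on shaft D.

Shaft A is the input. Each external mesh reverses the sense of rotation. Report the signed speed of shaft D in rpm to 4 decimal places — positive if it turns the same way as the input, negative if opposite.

Stage 1 [61T→61T]: ω = 2555.0000×61/61 = 2555.0000 rpm, dir flips to −; running = −2555.0000
Stage 2 [61T→89T]: ω = 2555.0000×61/89 = 1751.1798 rpm, dir flips to +; running = +1751.1798
Stage 3 [89T→81T]: ω = 1751.1798×89/81 = 1924.1358 rpm, dir flips to −; running = −1924.1358

-1924.1358 rpm (opposite to input, |ω| = 1924.1358 rpm)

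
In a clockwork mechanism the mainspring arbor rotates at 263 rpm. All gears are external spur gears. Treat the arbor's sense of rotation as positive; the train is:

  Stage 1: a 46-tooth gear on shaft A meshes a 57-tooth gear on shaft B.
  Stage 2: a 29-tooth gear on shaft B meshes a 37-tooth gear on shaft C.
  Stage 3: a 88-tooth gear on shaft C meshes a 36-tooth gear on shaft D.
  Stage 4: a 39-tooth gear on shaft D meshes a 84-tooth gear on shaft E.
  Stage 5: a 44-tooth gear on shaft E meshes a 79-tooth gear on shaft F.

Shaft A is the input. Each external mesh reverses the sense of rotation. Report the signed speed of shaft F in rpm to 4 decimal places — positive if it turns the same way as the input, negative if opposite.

-105.1541 rpm (opposite to input, |ω| = 105.1541 rpm)

Stage 1 [46T→57T]: ω = 263.0000×46/57 = 212.2456 rpm, dir flips to −; running = −212.2456
Stage 2 [29T→37T]: ω = 212.2456×29/37 = 166.3547 rpm, dir flips to +; running = +166.3547
Stage 3 [88T→36T]: ω = 166.3547×88/36 = 406.6448 rpm, dir flips to −; running = −406.6448
Stage 4 [39T→84T]: ω = 406.6448×39/84 = 188.7993 rpm, dir flips to +; running = +188.7993
Stage 5 [44T→79T]: ω = 188.7993×44/79 = 105.1541 rpm, dir flips to −; running = −105.1541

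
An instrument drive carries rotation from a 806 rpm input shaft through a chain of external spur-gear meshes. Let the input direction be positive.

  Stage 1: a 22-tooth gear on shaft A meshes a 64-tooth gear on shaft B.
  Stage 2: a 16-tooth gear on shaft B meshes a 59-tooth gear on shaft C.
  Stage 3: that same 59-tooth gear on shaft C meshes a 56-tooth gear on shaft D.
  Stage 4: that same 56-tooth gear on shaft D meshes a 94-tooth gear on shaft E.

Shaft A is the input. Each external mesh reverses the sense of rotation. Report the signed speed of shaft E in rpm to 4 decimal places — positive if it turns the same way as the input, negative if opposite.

Stage 1 [22T→64T]: ω = 806.0000×22/64 = 277.0625 rpm, dir flips to −; running = −277.0625
Stage 2 [16T→59T]: ω = 277.0625×16/59 = 75.1356 rpm, dir flips to +; running = +75.1356
Stage 3 [59T→56T]: ω = 75.1356×59/56 = 79.1607 rpm, dir flips to −; running = −79.1607
Stage 4 [56T→94T]: ω = 79.1607×56/94 = 47.1596 rpm, dir flips to +; running = +47.1596

+47.1596 rpm (same as input, |ω| = 47.1596 rpm)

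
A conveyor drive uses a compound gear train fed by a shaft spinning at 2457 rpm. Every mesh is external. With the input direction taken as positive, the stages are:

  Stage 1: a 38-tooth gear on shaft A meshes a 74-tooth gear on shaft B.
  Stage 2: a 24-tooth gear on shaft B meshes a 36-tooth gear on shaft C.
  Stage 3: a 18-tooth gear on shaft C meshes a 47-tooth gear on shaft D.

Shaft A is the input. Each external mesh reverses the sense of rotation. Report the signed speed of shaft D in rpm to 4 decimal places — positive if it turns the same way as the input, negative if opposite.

Stage 1 [38T→74T]: ω = 2457.0000×38/74 = 1261.7027 rpm, dir flips to −; running = −1261.7027
Stage 2 [24T→36T]: ω = 1261.7027×24/36 = 841.1351 rpm, dir flips to +; running = +841.1351
Stage 3 [18T→47T]: ω = 841.1351×18/47 = 322.1369 rpm, dir flips to −; running = −322.1369

-322.1369 rpm (opposite to input, |ω| = 322.1369 rpm)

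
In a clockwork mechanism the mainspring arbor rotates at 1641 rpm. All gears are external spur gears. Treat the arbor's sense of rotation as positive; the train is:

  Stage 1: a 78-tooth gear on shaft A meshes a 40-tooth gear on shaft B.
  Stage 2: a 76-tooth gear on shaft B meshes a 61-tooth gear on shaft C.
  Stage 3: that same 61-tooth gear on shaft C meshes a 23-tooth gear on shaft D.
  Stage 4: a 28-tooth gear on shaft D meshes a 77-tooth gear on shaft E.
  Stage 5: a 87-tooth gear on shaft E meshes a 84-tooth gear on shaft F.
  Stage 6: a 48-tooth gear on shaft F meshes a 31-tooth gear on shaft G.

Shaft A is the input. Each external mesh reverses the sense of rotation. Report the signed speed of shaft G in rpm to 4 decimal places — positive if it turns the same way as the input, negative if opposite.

Stage 1 [78T→40T]: ω = 1641.0000×78/40 = 3199.9500 rpm, dir flips to −; running = −3199.9500
Stage 2 [76T→61T]: ω = 3199.9500×76/61 = 3986.8230 rpm, dir flips to +; running = +3986.8230
Stage 3 [61T→23T]: ω = 3986.8230×61/23 = 10573.7478 rpm, dir flips to −; running = −10573.7478
Stage 4 [28T→77T]: ω = 10573.7478×28/77 = 3844.9992 rpm, dir flips to +; running = +3844.9992
Stage 5 [87T→84T]: ω = 3844.9992×87/84 = 3982.3206 rpm, dir flips to −; running = −3982.3206
Stage 6 [48T→31T]: ω = 3982.3206×48/31 = 6166.1738 rpm, dir flips to +; running = +6166.1738

+6166.1738 rpm (same as input, |ω| = 6166.1738 rpm)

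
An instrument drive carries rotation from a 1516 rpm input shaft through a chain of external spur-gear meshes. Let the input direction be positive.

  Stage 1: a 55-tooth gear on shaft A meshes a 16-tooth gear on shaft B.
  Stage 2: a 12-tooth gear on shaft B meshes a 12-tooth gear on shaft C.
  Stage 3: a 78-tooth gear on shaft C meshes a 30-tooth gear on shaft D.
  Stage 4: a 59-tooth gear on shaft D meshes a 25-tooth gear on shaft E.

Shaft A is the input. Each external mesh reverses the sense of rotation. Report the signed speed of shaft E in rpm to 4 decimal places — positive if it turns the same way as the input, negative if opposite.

+31976.2300 rpm (same as input, |ω| = 31976.2300 rpm)

Stage 1 [55T→16T]: ω = 1516.0000×55/16 = 5211.2500 rpm, dir flips to −; running = −5211.2500
Stage 2 [12T→12T]: ω = 5211.2500×12/12 = 5211.2500 rpm, dir flips to +; running = +5211.2500
Stage 3 [78T→30T]: ω = 5211.2500×78/30 = 13549.2500 rpm, dir flips to −; running = −13549.2500
Stage 4 [59T→25T]: ω = 13549.2500×59/25 = 31976.2300 rpm, dir flips to +; running = +31976.2300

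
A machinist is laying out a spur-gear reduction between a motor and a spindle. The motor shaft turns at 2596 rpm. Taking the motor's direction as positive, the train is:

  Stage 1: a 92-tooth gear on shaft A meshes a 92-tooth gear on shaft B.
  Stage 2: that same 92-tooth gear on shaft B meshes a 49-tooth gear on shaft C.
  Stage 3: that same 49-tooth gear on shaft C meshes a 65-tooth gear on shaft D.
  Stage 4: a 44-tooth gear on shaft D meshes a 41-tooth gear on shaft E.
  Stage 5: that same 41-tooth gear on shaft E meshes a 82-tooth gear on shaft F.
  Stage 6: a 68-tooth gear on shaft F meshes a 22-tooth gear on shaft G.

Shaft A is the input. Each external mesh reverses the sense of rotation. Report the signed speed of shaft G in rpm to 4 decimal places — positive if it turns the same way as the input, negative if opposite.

+6094.0248 rpm (same as input, |ω| = 6094.0248 rpm)

Stage 1 [92T→92T]: ω = 2596.0000×92/92 = 2596.0000 rpm, dir flips to −; running = −2596.0000
Stage 2 [92T→49T]: ω = 2596.0000×92/49 = 4874.1224 rpm, dir flips to +; running = +4874.1224
Stage 3 [49T→65T]: ω = 4874.1224×49/65 = 3674.3385 rpm, dir flips to −; running = −3674.3385
Stage 4 [44T→41T]: ω = 3674.3385×44/41 = 3943.1925 rpm, dir flips to +; running = +3943.1925
Stage 5 [41T→82T]: ω = 3943.1925×41/82 = 1971.5962 rpm, dir flips to −; running = −1971.5962
Stage 6 [68T→22T]: ω = 1971.5962×68/22 = 6094.0248 rpm, dir flips to +; running = +6094.0248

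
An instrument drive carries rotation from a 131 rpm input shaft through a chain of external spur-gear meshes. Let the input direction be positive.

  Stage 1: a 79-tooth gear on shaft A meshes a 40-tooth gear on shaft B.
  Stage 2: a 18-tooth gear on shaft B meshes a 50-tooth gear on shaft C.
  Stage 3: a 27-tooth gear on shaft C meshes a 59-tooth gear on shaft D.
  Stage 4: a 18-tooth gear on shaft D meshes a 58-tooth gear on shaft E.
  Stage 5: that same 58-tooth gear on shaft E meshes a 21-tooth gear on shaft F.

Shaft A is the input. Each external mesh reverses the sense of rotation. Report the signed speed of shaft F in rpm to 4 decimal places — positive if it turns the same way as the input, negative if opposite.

Stage 1 [79T→40T]: ω = 131.0000×79/40 = 258.7250 rpm, dir flips to −; running = −258.7250
Stage 2 [18T→50T]: ω = 258.7250×18/50 = 93.1410 rpm, dir flips to +; running = +93.1410
Stage 3 [27T→59T]: ω = 93.1410×27/59 = 42.6238 rpm, dir flips to −; running = −42.6238
Stage 4 [18T→58T]: ω = 42.6238×18/58 = 13.2281 rpm, dir flips to +; running = +13.2281
Stage 5 [58T→21T]: ω = 13.2281×58/21 = 36.5347 rpm, dir flips to −; running = −36.5347

-36.5347 rpm (opposite to input, |ω| = 36.5347 rpm)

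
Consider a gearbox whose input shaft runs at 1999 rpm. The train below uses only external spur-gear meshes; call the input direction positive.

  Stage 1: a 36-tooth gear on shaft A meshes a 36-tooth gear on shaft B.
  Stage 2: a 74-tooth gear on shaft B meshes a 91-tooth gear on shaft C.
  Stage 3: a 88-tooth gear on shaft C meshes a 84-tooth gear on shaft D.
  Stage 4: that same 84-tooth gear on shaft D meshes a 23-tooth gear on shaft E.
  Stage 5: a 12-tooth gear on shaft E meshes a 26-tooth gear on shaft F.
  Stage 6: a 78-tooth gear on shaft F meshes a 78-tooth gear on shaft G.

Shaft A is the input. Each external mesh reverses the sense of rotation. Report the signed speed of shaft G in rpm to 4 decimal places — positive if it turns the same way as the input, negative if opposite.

+2870.5549 rpm (same as input, |ω| = 2870.5549 rpm)

Stage 1 [36T→36T]: ω = 1999.0000×36/36 = 1999.0000 rpm, dir flips to −; running = −1999.0000
Stage 2 [74T→91T]: ω = 1999.0000×74/91 = 1625.5604 rpm, dir flips to +; running = +1625.5604
Stage 3 [88T→84T]: ω = 1625.5604×88/84 = 1702.9681 rpm, dir flips to −; running = −1702.9681
Stage 4 [84T→23T]: ω = 1702.9681×84/23 = 6219.5356 rpm, dir flips to +; running = +6219.5356
Stage 5 [12T→26T]: ω = 6219.5356×12/26 = 2870.5549 rpm, dir flips to −; running = −2870.5549
Stage 6 [78T→78T]: ω = 2870.5549×78/78 = 2870.5549 rpm, dir flips to +; running = +2870.5549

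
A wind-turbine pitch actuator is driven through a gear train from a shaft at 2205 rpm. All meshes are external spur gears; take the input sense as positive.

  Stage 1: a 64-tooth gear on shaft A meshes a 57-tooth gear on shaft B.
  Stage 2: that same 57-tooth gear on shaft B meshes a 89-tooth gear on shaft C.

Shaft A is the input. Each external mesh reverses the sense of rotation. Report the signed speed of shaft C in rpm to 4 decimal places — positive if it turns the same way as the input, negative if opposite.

+1585.6180 rpm (same as input, |ω| = 1585.6180 rpm)

Stage 1 [64T→57T]: ω = 2205.0000×64/57 = 2475.7895 rpm, dir flips to −; running = −2475.7895
Stage 2 [57T→89T]: ω = 2475.7895×57/89 = 1585.6180 rpm, dir flips to +; running = +1585.6180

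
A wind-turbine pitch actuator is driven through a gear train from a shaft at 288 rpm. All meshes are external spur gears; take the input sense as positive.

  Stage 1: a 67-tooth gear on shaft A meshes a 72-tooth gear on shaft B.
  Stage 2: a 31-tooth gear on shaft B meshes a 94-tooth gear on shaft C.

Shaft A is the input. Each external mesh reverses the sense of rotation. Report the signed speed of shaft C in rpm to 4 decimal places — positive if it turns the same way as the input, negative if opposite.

+88.3830 rpm (same as input, |ω| = 88.3830 rpm)

Stage 1 [67T→72T]: ω = 288.0000×67/72 = 268.0000 rpm, dir flips to −; running = −268.0000
Stage 2 [31T→94T]: ω = 268.0000×31/94 = 88.3830 rpm, dir flips to +; running = +88.3830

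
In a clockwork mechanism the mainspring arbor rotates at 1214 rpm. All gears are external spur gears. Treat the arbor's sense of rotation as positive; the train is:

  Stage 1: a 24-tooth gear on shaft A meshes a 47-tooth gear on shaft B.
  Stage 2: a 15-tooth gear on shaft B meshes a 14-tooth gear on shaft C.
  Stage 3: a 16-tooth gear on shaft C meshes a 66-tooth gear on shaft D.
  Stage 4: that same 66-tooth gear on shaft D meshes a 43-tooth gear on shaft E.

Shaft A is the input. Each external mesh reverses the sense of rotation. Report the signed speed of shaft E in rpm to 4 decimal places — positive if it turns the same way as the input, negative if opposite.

+247.1422 rpm (same as input, |ω| = 247.1422 rpm)

Stage 1 [24T→47T]: ω = 1214.0000×24/47 = 619.9149 rpm, dir flips to −; running = −619.9149
Stage 2 [15T→14T]: ω = 619.9149×15/14 = 664.1945 rpm, dir flips to +; running = +664.1945
Stage 3 [16T→66T]: ω = 664.1945×16/66 = 161.0169 rpm, dir flips to −; running = −161.0169
Stage 4 [66T→43T]: ω = 161.0169×66/43 = 247.1422 rpm, dir flips to +; running = +247.1422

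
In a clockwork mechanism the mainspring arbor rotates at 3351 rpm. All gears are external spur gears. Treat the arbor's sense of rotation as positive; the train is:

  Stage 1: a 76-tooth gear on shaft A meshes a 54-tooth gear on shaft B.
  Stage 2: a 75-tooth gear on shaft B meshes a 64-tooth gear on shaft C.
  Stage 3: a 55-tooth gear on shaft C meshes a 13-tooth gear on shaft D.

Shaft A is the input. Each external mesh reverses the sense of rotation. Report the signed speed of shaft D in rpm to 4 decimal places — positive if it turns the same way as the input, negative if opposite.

-23382.7123 rpm (opposite to input, |ω| = 23382.7123 rpm)

Stage 1 [76T→54T]: ω = 3351.0000×76/54 = 4716.2222 rpm, dir flips to −; running = −4716.2222
Stage 2 [75T→64T]: ω = 4716.2222×75/64 = 5526.8229 rpm, dir flips to +; running = +5526.8229
Stage 3 [55T→13T]: ω = 5526.8229×55/13 = 23382.7123 rpm, dir flips to −; running = −23382.7123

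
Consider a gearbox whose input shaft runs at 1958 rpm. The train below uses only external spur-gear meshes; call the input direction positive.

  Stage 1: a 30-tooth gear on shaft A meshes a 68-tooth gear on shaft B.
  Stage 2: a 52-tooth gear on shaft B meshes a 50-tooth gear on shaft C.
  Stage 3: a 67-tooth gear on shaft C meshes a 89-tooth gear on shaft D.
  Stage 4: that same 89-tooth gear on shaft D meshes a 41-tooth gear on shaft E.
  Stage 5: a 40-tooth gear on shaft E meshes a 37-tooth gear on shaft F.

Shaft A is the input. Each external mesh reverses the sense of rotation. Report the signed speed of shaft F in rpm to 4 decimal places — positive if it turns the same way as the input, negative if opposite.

-1587.1120 rpm (opposite to input, |ω| = 1587.1120 rpm)

Stage 1 [30T→68T]: ω = 1958.0000×30/68 = 863.8235 rpm, dir flips to −; running = −863.8235
Stage 2 [52T→50T]: ω = 863.8235×52/50 = 898.3765 rpm, dir flips to +; running = +898.3765
Stage 3 [67T→89T]: ω = 898.3765×67/89 = 676.3059 rpm, dir flips to −; running = −676.3059
Stage 4 [89T→41T]: ω = 676.3059×89/41 = 1468.0786 rpm, dir flips to +; running = +1468.0786
Stage 5 [40T→37T]: ω = 1468.0786×40/37 = 1587.1120 rpm, dir flips to −; running = −1587.1120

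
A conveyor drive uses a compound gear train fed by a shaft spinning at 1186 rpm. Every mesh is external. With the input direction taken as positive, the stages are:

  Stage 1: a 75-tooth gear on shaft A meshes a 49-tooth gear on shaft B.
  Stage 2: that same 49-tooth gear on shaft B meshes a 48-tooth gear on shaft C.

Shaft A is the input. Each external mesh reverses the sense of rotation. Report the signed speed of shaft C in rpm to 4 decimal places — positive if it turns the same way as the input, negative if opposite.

+1853.1250 rpm (same as input, |ω| = 1853.1250 rpm)

Stage 1 [75T→49T]: ω = 1186.0000×75/49 = 1815.3061 rpm, dir flips to −; running = −1815.3061
Stage 2 [49T→48T]: ω = 1815.3061×49/48 = 1853.1250 rpm, dir flips to +; running = +1853.1250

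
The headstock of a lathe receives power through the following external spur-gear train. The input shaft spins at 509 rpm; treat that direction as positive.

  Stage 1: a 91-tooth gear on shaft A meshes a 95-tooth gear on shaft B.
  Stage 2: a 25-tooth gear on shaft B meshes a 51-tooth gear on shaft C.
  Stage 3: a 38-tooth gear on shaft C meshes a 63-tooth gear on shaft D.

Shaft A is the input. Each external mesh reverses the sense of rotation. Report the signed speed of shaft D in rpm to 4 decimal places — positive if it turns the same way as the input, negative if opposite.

Stage 1 [91T→95T]: ω = 509.0000×91/95 = 487.5684 rpm, dir flips to −; running = −487.5684
Stage 2 [25T→51T]: ω = 487.5684×25/51 = 239.0041 rpm, dir flips to +; running = +239.0041
Stage 3 [38T→63T]: ω = 239.0041×38/63 = 144.1612 rpm, dir flips to −; running = −144.1612

-144.1612 rpm (opposite to input, |ω| = 144.1612 rpm)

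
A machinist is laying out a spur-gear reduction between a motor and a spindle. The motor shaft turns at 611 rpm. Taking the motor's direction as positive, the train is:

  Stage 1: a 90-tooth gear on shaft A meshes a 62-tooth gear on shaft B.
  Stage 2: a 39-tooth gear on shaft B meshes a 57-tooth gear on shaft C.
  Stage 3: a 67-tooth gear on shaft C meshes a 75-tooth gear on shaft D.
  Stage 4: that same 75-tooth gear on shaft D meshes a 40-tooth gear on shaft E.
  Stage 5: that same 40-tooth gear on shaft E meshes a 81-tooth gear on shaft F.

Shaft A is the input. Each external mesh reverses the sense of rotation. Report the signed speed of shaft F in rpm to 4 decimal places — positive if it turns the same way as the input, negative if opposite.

Stage 1 [90T→62T]: ω = 611.0000×90/62 = 886.9355 rpm, dir flips to −; running = −886.9355
Stage 2 [39T→57T]: ω = 886.9355×39/57 = 606.8506 rpm, dir flips to +; running = +606.8506
Stage 3 [67T→75T]: ω = 606.8506×67/75 = 542.1199 rpm, dir flips to −; running = −542.1199
Stage 4 [75T→40T]: ω = 542.1199×75/40 = 1016.4747 rpm, dir flips to +; running = +1016.4747
Stage 5 [40T→81T]: ω = 1016.4747×40/81 = 501.9628 rpm, dir flips to −; running = −501.9628

-501.9628 rpm (opposite to input, |ω| = 501.9628 rpm)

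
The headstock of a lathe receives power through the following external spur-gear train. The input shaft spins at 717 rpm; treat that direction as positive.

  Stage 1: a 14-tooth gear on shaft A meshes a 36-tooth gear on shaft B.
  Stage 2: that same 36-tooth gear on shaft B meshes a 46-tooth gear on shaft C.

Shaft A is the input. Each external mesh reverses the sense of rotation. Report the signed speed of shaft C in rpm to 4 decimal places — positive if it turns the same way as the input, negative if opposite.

Stage 1 [14T→36T]: ω = 717.0000×14/36 = 278.8333 rpm, dir flips to −; running = −278.8333
Stage 2 [36T→46T]: ω = 278.8333×36/46 = 218.2174 rpm, dir flips to +; running = +218.2174

+218.2174 rpm (same as input, |ω| = 218.2174 rpm)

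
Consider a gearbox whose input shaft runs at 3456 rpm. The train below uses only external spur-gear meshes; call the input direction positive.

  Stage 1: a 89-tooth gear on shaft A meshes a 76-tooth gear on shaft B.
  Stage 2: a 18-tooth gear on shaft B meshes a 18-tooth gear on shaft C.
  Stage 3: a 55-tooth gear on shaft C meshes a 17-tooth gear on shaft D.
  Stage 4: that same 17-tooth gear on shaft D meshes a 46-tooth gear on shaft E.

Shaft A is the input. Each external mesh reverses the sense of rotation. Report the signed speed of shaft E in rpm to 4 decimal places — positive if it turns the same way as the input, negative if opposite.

Stage 1 [89T→76T]: ω = 3456.0000×89/76 = 4047.1579 rpm, dir flips to −; running = −4047.1579
Stage 2 [18T→18T]: ω = 4047.1579×18/18 = 4047.1579 rpm, dir flips to +; running = +4047.1579
Stage 3 [55T→17T]: ω = 4047.1579×55/17 = 13093.7461 rpm, dir flips to −; running = −13093.7461
Stage 4 [17T→46T]: ω = 13093.7461×17/46 = 4838.9931 rpm, dir flips to +; running = +4838.9931

+4838.9931 rpm (same as input, |ω| = 4838.9931 rpm)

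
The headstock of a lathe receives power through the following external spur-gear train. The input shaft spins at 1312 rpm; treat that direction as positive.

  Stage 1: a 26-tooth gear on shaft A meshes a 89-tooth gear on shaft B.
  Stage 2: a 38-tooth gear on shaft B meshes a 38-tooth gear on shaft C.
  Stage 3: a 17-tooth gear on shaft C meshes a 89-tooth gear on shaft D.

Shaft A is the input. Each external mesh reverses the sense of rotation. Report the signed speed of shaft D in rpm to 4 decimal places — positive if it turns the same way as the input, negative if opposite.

Stage 1 [26T→89T]: ω = 1312.0000×26/89 = 383.2809 rpm, dir flips to −; running = −383.2809
Stage 2 [38T→38T]: ω = 383.2809×38/38 = 383.2809 rpm, dir flips to +; running = +383.2809
Stage 3 [17T→89T]: ω = 383.2809×17/89 = 73.2110 rpm, dir flips to −; running = −73.2110

-73.2110 rpm (opposite to input, |ω| = 73.2110 rpm)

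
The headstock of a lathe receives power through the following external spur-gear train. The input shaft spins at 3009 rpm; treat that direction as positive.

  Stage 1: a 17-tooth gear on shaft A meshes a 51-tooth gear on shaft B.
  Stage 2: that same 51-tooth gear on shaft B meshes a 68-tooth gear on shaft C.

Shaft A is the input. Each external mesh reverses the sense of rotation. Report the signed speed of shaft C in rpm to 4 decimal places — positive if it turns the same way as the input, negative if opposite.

Stage 1 [17T→51T]: ω = 3009.0000×17/51 = 1003.0000 rpm, dir flips to −; running = −1003.0000
Stage 2 [51T→68T]: ω = 1003.0000×51/68 = 752.2500 rpm, dir flips to +; running = +752.2500

+752.2500 rpm (same as input, |ω| = 752.2500 rpm)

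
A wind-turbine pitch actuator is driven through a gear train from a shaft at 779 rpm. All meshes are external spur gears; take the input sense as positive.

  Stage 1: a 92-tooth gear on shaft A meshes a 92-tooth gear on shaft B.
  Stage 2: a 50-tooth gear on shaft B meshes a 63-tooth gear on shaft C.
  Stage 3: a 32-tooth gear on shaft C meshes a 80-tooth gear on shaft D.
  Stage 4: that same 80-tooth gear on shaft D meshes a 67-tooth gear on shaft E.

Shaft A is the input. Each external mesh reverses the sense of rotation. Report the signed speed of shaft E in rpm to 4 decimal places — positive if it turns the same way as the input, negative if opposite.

+295.2855 rpm (same as input, |ω| = 295.2855 rpm)

Stage 1 [92T→92T]: ω = 779.0000×92/92 = 779.0000 rpm, dir flips to −; running = −779.0000
Stage 2 [50T→63T]: ω = 779.0000×50/63 = 618.2540 rpm, dir flips to +; running = +618.2540
Stage 3 [32T→80T]: ω = 618.2540×32/80 = 247.3016 rpm, dir flips to −; running = −247.3016
Stage 4 [80T→67T]: ω = 247.3016×80/67 = 295.2855 rpm, dir flips to +; running = +295.2855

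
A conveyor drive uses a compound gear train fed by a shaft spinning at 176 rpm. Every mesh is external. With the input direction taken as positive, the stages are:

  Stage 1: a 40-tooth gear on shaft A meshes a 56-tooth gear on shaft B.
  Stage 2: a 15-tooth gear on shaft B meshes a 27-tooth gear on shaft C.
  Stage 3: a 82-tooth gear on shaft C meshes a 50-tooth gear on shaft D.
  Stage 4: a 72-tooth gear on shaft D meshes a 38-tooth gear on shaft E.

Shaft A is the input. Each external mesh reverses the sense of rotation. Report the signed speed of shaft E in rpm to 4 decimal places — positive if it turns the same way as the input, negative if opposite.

+217.0226 rpm (same as input, |ω| = 217.0226 rpm)

Stage 1 [40T→56T]: ω = 176.0000×40/56 = 125.7143 rpm, dir flips to −; running = −125.7143
Stage 2 [15T→27T]: ω = 125.7143×15/27 = 69.8413 rpm, dir flips to +; running = +69.8413
Stage 3 [82T→50T]: ω = 69.8413×82/50 = 114.5397 rpm, dir flips to −; running = −114.5397
Stage 4 [72T→38T]: ω = 114.5397×72/38 = 217.0226 rpm, dir flips to +; running = +217.0226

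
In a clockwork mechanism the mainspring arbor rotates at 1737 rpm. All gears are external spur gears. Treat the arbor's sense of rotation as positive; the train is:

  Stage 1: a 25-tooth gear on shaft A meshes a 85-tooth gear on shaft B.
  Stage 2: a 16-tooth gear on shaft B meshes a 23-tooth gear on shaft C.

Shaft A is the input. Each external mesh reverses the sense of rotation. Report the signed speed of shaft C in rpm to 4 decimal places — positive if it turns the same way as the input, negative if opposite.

+355.3964 rpm (same as input, |ω| = 355.3964 rpm)

Stage 1 [25T→85T]: ω = 1737.0000×25/85 = 510.8824 rpm, dir flips to −; running = −510.8824
Stage 2 [16T→23T]: ω = 510.8824×16/23 = 355.3964 rpm, dir flips to +; running = +355.3964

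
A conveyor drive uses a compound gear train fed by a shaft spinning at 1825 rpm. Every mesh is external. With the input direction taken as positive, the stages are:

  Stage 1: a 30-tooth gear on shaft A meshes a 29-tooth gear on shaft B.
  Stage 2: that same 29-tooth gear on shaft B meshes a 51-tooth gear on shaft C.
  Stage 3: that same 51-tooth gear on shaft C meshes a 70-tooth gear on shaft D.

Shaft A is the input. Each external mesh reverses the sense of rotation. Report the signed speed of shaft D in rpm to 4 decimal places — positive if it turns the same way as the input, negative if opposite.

Stage 1 [30T→29T]: ω = 1825.0000×30/29 = 1887.9310 rpm, dir flips to −; running = −1887.9310
Stage 2 [29T→51T]: ω = 1887.9310×29/51 = 1073.5294 rpm, dir flips to +; running = +1073.5294
Stage 3 [51T→70T]: ω = 1073.5294×51/70 = 782.1429 rpm, dir flips to −; running = −782.1429

-782.1429 rpm (opposite to input, |ω| = 782.1429 rpm)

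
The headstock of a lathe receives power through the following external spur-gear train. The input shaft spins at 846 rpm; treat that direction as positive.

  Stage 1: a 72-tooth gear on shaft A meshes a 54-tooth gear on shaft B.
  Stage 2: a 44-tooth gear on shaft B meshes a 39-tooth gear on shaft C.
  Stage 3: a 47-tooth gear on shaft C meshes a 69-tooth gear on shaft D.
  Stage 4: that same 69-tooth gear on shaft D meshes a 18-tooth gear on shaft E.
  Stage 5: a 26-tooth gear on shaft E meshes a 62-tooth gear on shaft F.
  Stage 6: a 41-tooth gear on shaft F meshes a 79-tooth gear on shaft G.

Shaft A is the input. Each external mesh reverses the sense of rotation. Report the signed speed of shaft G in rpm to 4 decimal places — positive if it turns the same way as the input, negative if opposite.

+723.2042 rpm (same as input, |ω| = 723.2042 rpm)

Stage 1 [72T→54T]: ω = 846.0000×72/54 = 1128.0000 rpm, dir flips to −; running = −1128.0000
Stage 2 [44T→39T]: ω = 1128.0000×44/39 = 1272.6154 rpm, dir flips to +; running = +1272.6154
Stage 3 [47T→69T]: ω = 1272.6154×47/69 = 866.8540 rpm, dir flips to −; running = −866.8540
Stage 4 [69T→18T]: ω = 866.8540×69/18 = 3322.9402 rpm, dir flips to +; running = +3322.9402
Stage 5 [26T→62T]: ω = 3322.9402×26/62 = 1393.4910 rpm, dir flips to −; running = −1393.4910
Stage 6 [41T→79T]: ω = 1393.4910×41/79 = 723.2042 rpm, dir flips to +; running = +723.2042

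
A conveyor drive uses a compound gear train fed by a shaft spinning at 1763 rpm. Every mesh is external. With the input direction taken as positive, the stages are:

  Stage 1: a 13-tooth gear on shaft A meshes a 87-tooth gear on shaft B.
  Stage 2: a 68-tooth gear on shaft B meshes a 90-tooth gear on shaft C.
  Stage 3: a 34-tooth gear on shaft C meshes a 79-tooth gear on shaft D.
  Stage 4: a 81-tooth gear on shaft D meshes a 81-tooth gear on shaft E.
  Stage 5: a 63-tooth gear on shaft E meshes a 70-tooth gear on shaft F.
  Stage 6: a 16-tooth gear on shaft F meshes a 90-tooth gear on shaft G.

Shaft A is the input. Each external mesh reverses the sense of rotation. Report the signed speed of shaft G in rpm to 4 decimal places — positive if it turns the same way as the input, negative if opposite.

Stage 1 [13T→87T]: ω = 1763.0000×13/87 = 263.4368 rpm, dir flips to −; running = −263.4368
Stage 2 [68T→90T]: ω = 263.4368×68/90 = 199.0411 rpm, dir flips to +; running = +199.0411
Stage 3 [34T→79T]: ω = 199.0411×34/79 = 85.6633 rpm, dir flips to −; running = −85.6633
Stage 4 [81T→81T]: ω = 85.6633×81/81 = 85.6633 rpm, dir flips to +; running = +85.6633
Stage 5 [63T→70T]: ω = 85.6633×63/70 = 77.0969 rpm, dir flips to −; running = −77.0969
Stage 6 [16T→90T]: ω = 77.0969×16/90 = 13.7061 rpm, dir flips to +; running = +13.7061

+13.7061 rpm (same as input, |ω| = 13.7061 rpm)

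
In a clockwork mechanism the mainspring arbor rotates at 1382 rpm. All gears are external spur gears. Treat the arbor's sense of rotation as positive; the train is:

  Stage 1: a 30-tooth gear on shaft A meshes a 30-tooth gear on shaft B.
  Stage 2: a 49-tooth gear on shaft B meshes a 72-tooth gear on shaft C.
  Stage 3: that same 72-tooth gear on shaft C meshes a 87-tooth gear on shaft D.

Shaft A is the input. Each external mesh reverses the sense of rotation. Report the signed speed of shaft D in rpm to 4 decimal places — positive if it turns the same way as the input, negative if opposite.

-778.3678 rpm (opposite to input, |ω| = 778.3678 rpm)

Stage 1 [30T→30T]: ω = 1382.0000×30/30 = 1382.0000 rpm, dir flips to −; running = −1382.0000
Stage 2 [49T→72T]: ω = 1382.0000×49/72 = 940.5278 rpm, dir flips to +; running = +940.5278
Stage 3 [72T→87T]: ω = 940.5278×72/87 = 778.3678 rpm, dir flips to −; running = −778.3678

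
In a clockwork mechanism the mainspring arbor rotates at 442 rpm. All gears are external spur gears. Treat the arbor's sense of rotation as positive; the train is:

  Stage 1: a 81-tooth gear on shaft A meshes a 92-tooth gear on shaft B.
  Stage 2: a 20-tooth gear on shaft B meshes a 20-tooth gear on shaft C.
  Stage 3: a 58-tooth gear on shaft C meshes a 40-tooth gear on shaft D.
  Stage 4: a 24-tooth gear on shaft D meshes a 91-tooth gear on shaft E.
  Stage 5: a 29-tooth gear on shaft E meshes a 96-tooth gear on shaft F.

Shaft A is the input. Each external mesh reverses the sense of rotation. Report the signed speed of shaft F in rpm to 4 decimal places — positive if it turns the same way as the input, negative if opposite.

-44.9556 rpm (opposite to input, |ω| = 44.9556 rpm)

Stage 1 [81T→92T]: ω = 442.0000×81/92 = 389.1522 rpm, dir flips to −; running = −389.1522
Stage 2 [20T→20T]: ω = 389.1522×20/20 = 389.1522 rpm, dir flips to +; running = +389.1522
Stage 3 [58T→40T]: ω = 389.1522×58/40 = 564.2707 rpm, dir flips to −; running = −564.2707
Stage 4 [24T→91T]: ω = 564.2707×24/91 = 148.8186 rpm, dir flips to +; running = +148.8186
Stage 5 [29T→96T]: ω = 148.8186×29/96 = 44.9556 rpm, dir flips to −; running = −44.9556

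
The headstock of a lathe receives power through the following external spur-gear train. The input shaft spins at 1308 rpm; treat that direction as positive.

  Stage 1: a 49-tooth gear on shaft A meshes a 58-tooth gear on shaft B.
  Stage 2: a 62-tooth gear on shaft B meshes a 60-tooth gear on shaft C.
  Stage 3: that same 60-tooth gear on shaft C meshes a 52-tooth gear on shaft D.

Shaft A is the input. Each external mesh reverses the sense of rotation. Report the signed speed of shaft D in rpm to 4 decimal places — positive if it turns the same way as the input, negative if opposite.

-1317.5411 rpm (opposite to input, |ω| = 1317.5411 rpm)

Stage 1 [49T→58T]: ω = 1308.0000×49/58 = 1105.0345 rpm, dir flips to −; running = −1105.0345
Stage 2 [62T→60T]: ω = 1105.0345×62/60 = 1141.8690 rpm, dir flips to +; running = +1141.8690
Stage 3 [60T→52T]: ω = 1141.8690×60/52 = 1317.5411 rpm, dir flips to −; running = −1317.5411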